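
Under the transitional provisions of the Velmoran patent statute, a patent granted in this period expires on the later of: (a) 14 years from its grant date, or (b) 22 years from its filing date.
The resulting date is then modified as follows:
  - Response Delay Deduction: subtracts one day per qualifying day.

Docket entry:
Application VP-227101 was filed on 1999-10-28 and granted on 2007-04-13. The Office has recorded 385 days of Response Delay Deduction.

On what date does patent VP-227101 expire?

(a) grant + 14 years → 13 April 2021.
(b) filing + 22 years → 28 October 2021.
Later of the two: 28 October 2021.
Response Delay Deduction: −385 days → 8 October 2020.

October 8, 2020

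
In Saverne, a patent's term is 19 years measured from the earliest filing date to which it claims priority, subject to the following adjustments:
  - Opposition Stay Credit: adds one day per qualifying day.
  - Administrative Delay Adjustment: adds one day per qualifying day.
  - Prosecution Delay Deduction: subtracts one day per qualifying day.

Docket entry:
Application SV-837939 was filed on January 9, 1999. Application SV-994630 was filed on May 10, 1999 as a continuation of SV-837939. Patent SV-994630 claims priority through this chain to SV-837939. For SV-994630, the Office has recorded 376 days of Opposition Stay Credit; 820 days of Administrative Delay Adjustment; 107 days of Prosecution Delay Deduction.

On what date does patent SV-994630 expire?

Earliest priority filing: 9 January 1999.
Base term: 9 January 1999 + 19 years → 9 January 2018.
Opposition Stay Credit: +376 days → 20 January 2019.
Administrative Delay Adjustment: +820 days → 19 April 2021.
Prosecution Delay Deduction: −107 days → 2 January 2021.

2021-01-02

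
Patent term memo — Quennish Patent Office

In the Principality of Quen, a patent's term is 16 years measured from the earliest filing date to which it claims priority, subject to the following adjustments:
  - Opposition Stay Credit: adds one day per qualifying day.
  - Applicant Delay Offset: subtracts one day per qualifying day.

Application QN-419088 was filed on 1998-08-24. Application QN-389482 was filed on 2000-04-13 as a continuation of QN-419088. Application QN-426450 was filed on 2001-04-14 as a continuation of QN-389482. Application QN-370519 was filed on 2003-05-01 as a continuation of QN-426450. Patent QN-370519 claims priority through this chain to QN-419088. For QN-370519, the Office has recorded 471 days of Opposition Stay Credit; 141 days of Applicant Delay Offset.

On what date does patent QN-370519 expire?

July 20, 2015

Earliest priority filing: 24 August 1998.
Base term: 24 August 1998 + 16 years → 24 August 2014.
Opposition Stay Credit: +471 days → 8 December 2015.
Applicant Delay Offset: −141 days → 20 July 2015.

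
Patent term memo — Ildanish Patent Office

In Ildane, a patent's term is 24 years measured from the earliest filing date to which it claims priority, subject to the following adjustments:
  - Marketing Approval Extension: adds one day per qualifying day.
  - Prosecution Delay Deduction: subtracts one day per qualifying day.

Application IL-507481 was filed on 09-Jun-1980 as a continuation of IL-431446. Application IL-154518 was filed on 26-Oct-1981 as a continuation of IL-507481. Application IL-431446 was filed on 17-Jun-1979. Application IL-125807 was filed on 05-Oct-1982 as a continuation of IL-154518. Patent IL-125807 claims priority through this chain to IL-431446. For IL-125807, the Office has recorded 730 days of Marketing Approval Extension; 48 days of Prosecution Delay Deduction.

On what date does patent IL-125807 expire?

Earliest priority filing: 17 June 1979.
Base term: 17 June 1979 + 24 years → 17 June 2003.
Marketing Approval Extension: +730 days → 16 June 2005.
Prosecution Delay Deduction: −48 days → 29 April 2005.

April 29, 2005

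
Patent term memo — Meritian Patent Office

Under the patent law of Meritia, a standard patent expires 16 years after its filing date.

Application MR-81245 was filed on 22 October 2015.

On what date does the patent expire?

October 22, 2031

Filing date + 16 years → 22 October 2031.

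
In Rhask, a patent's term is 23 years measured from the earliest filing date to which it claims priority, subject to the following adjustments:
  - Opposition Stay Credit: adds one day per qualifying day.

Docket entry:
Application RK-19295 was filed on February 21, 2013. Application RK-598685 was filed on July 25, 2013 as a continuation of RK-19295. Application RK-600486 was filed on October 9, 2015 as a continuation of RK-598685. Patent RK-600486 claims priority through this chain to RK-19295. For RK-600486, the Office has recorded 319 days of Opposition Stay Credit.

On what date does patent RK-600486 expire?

Earliest priority filing: 21 February 2013.
Base term: 21 February 2013 + 23 years → 21 February 2036.
Opposition Stay Credit: +319 days → 5 January 2037.

January 5, 2037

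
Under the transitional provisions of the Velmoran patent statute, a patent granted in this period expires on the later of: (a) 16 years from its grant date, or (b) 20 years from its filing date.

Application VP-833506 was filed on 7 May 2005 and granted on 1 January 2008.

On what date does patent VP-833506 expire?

May 7, 2025

(a) grant + 16 years → 1 January 2024.
(b) filing + 20 years → 7 May 2025.
Later of the two: 7 May 2025.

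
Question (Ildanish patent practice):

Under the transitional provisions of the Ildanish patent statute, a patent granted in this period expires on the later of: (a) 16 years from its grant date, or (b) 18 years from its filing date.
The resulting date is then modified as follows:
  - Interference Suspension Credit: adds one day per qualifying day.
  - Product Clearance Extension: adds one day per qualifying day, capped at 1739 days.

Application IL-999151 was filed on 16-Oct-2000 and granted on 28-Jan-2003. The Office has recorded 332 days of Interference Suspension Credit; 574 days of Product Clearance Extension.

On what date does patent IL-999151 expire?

July 22, 2021

(a) grant + 16 years → 28 January 2019.
(b) filing + 18 years → 16 October 2018.
Later of the two: 28 January 2019.
Interference Suspension Credit: +332 days → 26 December 2019.
Product Clearance Extension: 574 days (within the 1739-day cap) → +574 days → 22 July 2021.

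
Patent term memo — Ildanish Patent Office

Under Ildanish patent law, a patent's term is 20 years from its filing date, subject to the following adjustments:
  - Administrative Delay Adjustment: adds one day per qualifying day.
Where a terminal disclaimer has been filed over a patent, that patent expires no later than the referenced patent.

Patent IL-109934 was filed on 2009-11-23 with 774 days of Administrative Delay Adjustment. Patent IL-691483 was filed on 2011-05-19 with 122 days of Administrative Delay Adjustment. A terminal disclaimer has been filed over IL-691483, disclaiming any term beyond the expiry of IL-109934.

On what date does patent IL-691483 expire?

September 18, 2031

Natural term of IL-691483:
  Base: filing + 20 years → 19 May 2031.
  Administrative Delay Adjustment: +122 days → 18 September 2031.
Expiry of referenced patent IL-109934:
  Base: filing + 20 years → 23 November 2029.
  Administrative Delay Adjustment: +774 days → 6 January 2032.
Terminal disclaimer: IL-691483 expires on the earlier of 18 September 2031 and 6 January 2032.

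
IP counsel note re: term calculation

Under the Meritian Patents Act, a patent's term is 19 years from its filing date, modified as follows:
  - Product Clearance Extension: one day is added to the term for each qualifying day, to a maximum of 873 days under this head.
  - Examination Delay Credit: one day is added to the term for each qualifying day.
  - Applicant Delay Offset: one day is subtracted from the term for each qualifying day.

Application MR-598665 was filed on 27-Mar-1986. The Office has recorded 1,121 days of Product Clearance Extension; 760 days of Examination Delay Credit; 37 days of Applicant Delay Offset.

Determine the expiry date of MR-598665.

Base term: filing date + 19 years → 27 March 2005.
Product Clearance Extension: 1121 days claimed exceeds the 873-day cap, so +873 days → 17 August 2007.
Examination Delay Credit: +760 days → 15 September 2009.
Applicant Delay Offset: −37 days → 9 August 2009.

2009-08-09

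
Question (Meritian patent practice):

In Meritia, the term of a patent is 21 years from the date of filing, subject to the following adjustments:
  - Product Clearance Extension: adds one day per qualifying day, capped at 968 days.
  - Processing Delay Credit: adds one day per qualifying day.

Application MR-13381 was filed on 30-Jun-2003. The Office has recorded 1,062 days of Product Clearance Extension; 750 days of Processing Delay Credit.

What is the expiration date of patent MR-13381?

Base term: filing date + 21 years → 30 June 2024.
Product Clearance Extension: 1062 days claimed exceeds the 968-day cap, so +968 days → 23 February 2027.
Processing Delay Credit: +750 days → 14 March 2029.

2029-03-14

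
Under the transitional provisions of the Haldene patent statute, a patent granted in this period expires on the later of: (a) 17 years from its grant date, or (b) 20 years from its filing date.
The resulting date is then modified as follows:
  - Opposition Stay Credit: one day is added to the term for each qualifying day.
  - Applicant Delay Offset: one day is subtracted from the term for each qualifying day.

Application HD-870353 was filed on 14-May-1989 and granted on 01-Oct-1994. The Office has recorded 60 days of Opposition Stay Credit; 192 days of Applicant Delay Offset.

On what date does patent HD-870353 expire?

2011-05-22

(a) grant + 17 years → 1 October 2011.
(b) filing + 20 years → 14 May 2009.
Later of the two: 1 October 2011.
Opposition Stay Credit: +60 days → 30 November 2011.
Applicant Delay Offset: −192 days → 22 May 2011.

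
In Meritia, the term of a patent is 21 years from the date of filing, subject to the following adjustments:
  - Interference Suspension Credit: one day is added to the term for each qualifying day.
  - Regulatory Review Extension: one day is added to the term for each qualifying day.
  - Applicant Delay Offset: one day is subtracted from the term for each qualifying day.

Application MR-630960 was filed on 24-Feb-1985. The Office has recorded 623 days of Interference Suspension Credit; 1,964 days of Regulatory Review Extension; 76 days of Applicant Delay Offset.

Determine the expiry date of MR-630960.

Base term: filing date + 21 years → 24 February 2006.
Interference Suspension Credit: +623 days → 9 November 2007.
Regulatory Review Extension: +1964 days → 26 March 2013.
Applicant Delay Offset: −76 days → 9 January 2013.

2013-01-09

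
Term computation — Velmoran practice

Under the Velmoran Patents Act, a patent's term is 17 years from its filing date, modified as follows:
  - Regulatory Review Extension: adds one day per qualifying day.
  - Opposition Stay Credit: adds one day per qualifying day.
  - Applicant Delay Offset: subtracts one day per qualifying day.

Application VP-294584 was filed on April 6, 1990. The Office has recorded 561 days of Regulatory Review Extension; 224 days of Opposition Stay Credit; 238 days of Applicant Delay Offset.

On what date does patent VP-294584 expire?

Base term: filing date + 17 years → 6 April 2007.
Regulatory Review Extension: +561 days → 18 October 2008.
Opposition Stay Credit: +224 days → 30 May 2009.
Applicant Delay Offset: −238 days → 4 October 2008.

October 4, 2008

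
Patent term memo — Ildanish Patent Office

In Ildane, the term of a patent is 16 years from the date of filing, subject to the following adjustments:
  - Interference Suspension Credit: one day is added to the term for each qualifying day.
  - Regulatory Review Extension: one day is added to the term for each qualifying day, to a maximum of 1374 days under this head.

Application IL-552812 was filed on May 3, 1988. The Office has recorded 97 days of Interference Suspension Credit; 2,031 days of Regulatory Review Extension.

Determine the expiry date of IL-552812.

Base term: filing date + 16 years → 3 May 2004.
Interference Suspension Credit: +97 days → 8 August 2004.
Regulatory Review Extension: 2031 days claimed exceeds the 1374-day cap, so +1374 days → 13 May 2008.

2008-05-13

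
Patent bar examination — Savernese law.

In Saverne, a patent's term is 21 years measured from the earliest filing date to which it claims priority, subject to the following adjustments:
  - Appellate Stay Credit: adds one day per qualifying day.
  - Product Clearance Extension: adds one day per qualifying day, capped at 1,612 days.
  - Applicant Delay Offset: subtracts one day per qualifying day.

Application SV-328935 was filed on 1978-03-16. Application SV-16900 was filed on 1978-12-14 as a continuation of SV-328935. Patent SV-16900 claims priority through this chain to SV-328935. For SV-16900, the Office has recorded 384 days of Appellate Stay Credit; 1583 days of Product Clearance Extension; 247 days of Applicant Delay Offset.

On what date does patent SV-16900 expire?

Earliest priority filing: 16 March 1978.
Base term: 16 March 1978 + 21 years → 16 March 1999.
Appellate Stay Credit: +384 days → 3 April 2000.
Product Clearance Extension: 1583 days (within the 1612-day cap) → +1583 days → 3 August 2004.
Applicant Delay Offset: −247 days → 30 November 2003.

2003-11-30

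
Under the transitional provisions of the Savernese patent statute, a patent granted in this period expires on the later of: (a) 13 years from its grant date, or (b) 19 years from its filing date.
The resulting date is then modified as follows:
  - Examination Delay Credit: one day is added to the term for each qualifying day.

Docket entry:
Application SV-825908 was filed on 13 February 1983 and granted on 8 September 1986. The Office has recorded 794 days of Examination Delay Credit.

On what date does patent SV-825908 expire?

April 17, 2004

(a) grant + 13 years → 8 September 1999.
(b) filing + 19 years → 13 February 2002.
Later of the two: 13 February 2002.
Examination Delay Credit: +794 days → 17 April 2004.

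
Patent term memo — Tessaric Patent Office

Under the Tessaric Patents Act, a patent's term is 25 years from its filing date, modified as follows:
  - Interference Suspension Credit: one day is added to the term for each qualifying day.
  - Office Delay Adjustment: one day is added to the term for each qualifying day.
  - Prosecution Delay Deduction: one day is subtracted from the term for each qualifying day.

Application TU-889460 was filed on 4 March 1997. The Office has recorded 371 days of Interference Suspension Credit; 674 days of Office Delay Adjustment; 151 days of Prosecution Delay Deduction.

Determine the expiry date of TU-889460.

2024-08-14

Base term: filing date + 25 years → 4 March 2022.
Interference Suspension Credit: +371 days → 10 March 2023.
Office Delay Adjustment: +674 days → 12 January 2025.
Prosecution Delay Deduction: −151 days → 14 August 2024.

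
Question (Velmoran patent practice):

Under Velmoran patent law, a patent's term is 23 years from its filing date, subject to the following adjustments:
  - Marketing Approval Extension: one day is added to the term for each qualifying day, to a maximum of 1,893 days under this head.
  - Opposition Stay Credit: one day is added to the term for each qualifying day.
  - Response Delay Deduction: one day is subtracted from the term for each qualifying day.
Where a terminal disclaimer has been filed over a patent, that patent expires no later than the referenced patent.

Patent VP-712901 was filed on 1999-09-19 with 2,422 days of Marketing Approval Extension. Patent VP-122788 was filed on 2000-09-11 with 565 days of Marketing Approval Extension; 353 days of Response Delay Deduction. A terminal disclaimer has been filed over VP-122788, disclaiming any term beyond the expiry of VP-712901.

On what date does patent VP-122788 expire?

April 10, 2024

Natural term of VP-122788:
  Base: filing + 23 years → 11 September 2023.
  Marketing Approval Extension: 565 days (within the 1893-day cap) → +565 days → 29 March 2025.
  Response Delay Deduction: −353 days → 10 April 2024.
Expiry of referenced patent VP-712901:
  Base: filing + 23 years → 19 September 2022.
  Marketing Approval Extension: 2422 days claimed exceeds the 1893-day cap, so +1893 days → 25 November 2027.
Terminal disclaimer: VP-122788 expires on the earlier of 10 April 2024 and 25 November 2027.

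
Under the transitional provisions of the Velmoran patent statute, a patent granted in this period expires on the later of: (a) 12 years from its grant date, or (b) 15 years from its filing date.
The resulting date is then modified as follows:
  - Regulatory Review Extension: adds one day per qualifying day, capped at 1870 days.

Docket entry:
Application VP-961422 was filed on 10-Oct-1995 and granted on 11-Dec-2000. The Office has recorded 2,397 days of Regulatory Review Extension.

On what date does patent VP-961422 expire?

2018-01-24

(a) grant + 12 years → 11 December 2012.
(b) filing + 15 years → 10 October 2010.
Later of the two: 11 December 2012.
Regulatory Review Extension: 2397 days claimed exceeds the 1870-day cap, so +1870 days → 24 January 2018.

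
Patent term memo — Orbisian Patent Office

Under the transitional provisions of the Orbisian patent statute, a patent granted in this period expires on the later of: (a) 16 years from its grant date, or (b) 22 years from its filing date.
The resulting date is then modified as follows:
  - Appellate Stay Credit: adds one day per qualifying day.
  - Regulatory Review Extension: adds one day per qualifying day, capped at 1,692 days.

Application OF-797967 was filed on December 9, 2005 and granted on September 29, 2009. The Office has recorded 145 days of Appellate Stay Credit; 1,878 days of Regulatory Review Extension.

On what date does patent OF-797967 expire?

December 19, 2032

(a) grant + 16 years → 29 September 2025.
(b) filing + 22 years → 9 December 2027.
Later of the two: 9 December 2027.
Appellate Stay Credit: +145 days → 2 May 2028.
Regulatory Review Extension: 1878 days claimed exceeds the 1692-day cap, so +1692 days → 19 December 2032.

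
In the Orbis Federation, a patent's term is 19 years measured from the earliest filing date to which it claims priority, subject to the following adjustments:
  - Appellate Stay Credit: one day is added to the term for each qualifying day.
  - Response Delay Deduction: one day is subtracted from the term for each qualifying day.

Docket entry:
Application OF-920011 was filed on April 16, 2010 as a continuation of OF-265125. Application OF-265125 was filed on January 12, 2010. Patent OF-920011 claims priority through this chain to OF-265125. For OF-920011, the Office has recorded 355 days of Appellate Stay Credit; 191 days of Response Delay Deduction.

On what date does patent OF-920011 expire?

Earliest priority filing: 12 January 2010.
Base term: 12 January 2010 + 19 years → 12 January 2029.
Appellate Stay Credit: +355 days → 2 January 2030.
Response Delay Deduction: −191 days → 25 June 2029.

June 25, 2029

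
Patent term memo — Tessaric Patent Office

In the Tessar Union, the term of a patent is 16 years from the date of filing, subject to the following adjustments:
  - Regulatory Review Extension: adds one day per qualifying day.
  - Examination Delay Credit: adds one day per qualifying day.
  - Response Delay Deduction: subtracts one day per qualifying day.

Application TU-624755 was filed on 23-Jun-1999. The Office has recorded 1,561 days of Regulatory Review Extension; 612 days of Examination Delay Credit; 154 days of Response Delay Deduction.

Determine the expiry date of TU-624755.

Base term: filing date + 16 years → 23 June 2015.
Regulatory Review Extension: +1561 days → 1 October 2019.
Examination Delay Credit: +612 days → 4 June 2021.
Response Delay Deduction: −154 days → 1 January 2021.

January 1, 2021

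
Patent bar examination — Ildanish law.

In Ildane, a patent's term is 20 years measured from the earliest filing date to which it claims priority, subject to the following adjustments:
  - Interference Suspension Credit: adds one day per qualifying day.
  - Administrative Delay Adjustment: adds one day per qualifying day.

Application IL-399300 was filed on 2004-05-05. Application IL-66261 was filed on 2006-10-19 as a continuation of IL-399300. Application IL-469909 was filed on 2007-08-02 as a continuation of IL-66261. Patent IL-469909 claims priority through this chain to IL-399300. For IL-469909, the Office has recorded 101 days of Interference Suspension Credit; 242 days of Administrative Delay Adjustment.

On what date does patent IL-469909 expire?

2025-04-13

Earliest priority filing: 5 May 2004.
Base term: 5 May 2004 + 20 years → 5 May 2024.
Interference Suspension Credit: +101 days → 14 August 2024.
Administrative Delay Adjustment: +242 days → 13 April 2025.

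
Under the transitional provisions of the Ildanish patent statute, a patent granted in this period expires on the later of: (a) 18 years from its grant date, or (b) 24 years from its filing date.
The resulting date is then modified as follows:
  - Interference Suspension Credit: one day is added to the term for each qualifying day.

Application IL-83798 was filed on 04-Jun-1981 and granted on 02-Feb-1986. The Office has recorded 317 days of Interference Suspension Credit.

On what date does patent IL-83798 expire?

2006-04-17

(a) grant + 18 years → 2 February 2004.
(b) filing + 24 years → 4 June 2005.
Later of the two: 4 June 2005.
Interference Suspension Credit: +317 days → 17 April 2006.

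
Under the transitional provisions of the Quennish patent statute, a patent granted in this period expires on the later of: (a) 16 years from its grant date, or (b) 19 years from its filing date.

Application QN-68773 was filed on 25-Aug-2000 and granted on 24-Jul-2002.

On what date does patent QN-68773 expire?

(a) grant + 16 years → 24 July 2018.
(b) filing + 19 years → 25 August 2019.
Later of the two: 25 August 2019.

August 25, 2019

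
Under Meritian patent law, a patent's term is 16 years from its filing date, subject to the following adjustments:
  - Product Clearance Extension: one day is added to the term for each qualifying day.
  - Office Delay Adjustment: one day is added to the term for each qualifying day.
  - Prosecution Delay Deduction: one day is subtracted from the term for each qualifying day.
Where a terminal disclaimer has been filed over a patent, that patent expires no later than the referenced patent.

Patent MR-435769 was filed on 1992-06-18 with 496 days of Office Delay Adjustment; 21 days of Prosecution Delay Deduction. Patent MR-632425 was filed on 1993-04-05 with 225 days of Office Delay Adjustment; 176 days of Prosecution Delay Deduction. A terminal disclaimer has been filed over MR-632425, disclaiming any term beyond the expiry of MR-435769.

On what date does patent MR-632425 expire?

Natural term of MR-632425:
  Base: filing + 16 years → 5 April 2009.
  Office Delay Adjustment: +225 days → 16 November 2009.
  Prosecution Delay Deduction: −176 days → 24 May 2009.
Expiry of referenced patent MR-435769:
  Base: filing + 16 years → 18 June 2008.
  Office Delay Adjustment: +496 days → 27 October 2009.
  Prosecution Delay Deduction: −21 days → 6 October 2009.
Terminal disclaimer: MR-632425 expires on the earlier of 24 May 2009 and 6 October 2009.

2009-05-24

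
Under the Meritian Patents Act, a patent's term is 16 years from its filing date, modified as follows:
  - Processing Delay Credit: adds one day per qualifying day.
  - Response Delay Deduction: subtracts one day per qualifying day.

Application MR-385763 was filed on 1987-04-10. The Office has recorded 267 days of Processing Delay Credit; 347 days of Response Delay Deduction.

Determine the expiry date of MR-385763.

Base term: filing date + 16 years → 10 April 2003.
Processing Delay Credit: +267 days → 2 January 2004.
Response Delay Deduction: −347 days → 20 January 2003.

January 20, 2003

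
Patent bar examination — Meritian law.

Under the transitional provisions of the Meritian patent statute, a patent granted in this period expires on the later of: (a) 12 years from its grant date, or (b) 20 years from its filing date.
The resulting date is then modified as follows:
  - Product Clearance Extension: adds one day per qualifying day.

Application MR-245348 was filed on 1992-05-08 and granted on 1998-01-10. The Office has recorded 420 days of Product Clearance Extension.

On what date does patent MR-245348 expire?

2013-07-02

(a) grant + 12 years → 10 January 2010.
(b) filing + 20 years → 8 May 2012.
Later of the two: 8 May 2012.
Product Clearance Extension: +420 days → 2 July 2013.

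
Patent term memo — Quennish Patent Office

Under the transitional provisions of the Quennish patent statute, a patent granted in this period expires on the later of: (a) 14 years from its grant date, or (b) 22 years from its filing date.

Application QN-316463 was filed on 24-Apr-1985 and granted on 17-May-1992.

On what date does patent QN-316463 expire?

(a) grant + 14 years → 17 May 2006.
(b) filing + 22 years → 24 April 2007.
Later of the two: 24 April 2007.

2007-04-24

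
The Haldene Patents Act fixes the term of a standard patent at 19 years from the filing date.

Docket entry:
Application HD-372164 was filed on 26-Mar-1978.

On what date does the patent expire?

1997-03-26

Filing date + 19 years → 26 March 1997.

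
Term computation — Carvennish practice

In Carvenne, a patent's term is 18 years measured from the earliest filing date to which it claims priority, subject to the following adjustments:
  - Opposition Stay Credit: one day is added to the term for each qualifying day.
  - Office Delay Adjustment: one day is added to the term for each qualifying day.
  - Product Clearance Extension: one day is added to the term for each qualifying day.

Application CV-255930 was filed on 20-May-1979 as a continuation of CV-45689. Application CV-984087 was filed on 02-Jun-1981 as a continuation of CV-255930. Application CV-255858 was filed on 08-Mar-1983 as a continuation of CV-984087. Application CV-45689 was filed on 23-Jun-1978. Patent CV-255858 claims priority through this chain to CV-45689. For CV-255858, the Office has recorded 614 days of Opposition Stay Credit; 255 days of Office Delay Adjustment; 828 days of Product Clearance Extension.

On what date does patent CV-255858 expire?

2001-02-14

Earliest priority filing: 23 June 1978.
Base term: 23 June 1978 + 18 years → 23 June 1996.
Opposition Stay Credit: +614 days → 27 February 1998.
Office Delay Adjustment: +255 days → 9 November 1998.
Product Clearance Extension: +828 days → 14 February 2001.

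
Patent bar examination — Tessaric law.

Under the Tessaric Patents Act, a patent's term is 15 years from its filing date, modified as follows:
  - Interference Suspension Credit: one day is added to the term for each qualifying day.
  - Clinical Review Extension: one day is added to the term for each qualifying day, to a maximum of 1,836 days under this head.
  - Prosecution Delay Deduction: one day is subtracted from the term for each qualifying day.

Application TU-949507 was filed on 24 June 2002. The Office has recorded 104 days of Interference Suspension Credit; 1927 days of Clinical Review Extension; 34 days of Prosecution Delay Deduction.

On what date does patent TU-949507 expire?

Base term: filing date + 15 years → 24 June 2017.
Interference Suspension Credit: +104 days → 6 October 2017.
Clinical Review Extension: 1927 days claimed exceeds the 1836-day cap, so +1836 days → 16 October 2022.
Prosecution Delay Deduction: −34 days → 12 September 2022.

September 12, 2022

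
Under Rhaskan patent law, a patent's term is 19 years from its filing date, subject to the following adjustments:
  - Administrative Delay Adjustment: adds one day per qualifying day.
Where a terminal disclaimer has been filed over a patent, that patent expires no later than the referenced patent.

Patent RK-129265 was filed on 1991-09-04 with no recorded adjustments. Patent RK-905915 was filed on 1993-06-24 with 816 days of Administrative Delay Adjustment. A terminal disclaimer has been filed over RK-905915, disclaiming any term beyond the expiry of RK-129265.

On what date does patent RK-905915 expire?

Natural term of RK-905915:
  Base: filing + 19 years → 24 June 2012.
  Administrative Delay Adjustment: +816 days → 18 September 2014.
Expiry of referenced patent RK-129265:
  Base: filing + 19 years → 4 September 2010.
Terminal disclaimer: RK-905915 expires on the earlier of 18 September 2014 and 4 September 2010.

2010-09-04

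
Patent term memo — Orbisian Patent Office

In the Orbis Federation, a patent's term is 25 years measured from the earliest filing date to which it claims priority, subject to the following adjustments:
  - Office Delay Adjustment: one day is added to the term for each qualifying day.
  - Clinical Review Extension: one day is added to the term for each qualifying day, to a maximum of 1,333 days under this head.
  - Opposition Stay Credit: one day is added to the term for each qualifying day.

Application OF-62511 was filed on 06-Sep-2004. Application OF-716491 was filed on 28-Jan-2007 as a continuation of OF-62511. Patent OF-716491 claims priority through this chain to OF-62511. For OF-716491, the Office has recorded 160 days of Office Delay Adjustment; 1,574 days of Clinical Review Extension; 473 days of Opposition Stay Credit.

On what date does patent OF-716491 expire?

Earliest priority filing: 6 September 2004.
Base term: 6 September 2004 + 25 years → 6 September 2029.
Office Delay Adjustment: +160 days → 13 February 2030.
Clinical Review Extension: 1574 days claimed exceeds the 1333-day cap, so +1333 days → 8 October 2033.
Opposition Stay Credit: +473 days → 24 January 2035.

2035-01-24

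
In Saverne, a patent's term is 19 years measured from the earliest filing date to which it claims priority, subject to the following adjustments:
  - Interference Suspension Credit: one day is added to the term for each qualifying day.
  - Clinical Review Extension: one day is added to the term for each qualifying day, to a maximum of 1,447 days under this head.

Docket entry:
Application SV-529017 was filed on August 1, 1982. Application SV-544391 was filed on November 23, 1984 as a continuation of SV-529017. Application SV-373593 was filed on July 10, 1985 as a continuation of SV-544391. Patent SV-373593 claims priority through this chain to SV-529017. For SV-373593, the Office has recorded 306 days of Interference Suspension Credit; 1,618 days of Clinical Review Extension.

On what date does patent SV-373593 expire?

2006-05-20

Earliest priority filing: 1 August 1982.
Base term: 1 August 1982 + 19 years → 1 August 2001.
Interference Suspension Credit: +306 days → 3 June 2002.
Clinical Review Extension: 1618 days claimed exceeds the 1447-day cap, so +1447 days → 20 May 2006.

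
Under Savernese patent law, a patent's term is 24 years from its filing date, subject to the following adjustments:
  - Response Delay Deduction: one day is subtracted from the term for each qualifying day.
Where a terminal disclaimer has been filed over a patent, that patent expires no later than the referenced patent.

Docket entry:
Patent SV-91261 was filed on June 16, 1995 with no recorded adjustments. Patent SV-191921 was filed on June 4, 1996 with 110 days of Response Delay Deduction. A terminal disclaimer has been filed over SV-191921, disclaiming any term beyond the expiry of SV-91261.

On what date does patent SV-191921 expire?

Natural term of SV-191921:
  Base: filing + 24 years → 4 June 2020.
  Response Delay Deduction: −110 days → 15 February 2020.
Expiry of referenced patent SV-91261:
  Base: filing + 24 years → 16 June 2019.
Terminal disclaimer: SV-191921 expires on the earlier of 15 February 2020 and 16 June 2019.

June 16, 2019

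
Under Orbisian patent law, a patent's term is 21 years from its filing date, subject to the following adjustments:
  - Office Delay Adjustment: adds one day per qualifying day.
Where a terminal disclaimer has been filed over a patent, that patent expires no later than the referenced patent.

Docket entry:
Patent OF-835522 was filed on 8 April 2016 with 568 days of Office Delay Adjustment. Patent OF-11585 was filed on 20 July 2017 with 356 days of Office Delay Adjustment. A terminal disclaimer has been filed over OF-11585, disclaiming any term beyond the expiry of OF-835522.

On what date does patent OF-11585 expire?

2038-10-28

Natural term of OF-11585:
  Base: filing + 21 years → 20 July 2038.
  Office Delay Adjustment: +356 days → 11 July 2039.
Expiry of referenced patent OF-835522:
  Base: filing + 21 years → 8 April 2037.
  Office Delay Adjustment: +568 days → 28 October 2038.
Terminal disclaimer: OF-11585 expires on the earlier of 11 July 2039 and 28 October 2038.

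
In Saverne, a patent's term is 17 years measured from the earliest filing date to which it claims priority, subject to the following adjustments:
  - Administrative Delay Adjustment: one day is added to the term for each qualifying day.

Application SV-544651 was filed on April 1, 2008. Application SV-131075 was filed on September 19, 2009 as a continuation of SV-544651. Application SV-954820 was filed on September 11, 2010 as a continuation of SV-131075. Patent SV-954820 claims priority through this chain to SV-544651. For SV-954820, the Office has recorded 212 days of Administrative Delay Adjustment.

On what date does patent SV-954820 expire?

Earliest priority filing: 1 April 2008.
Base term: 1 April 2008 + 17 years → 1 April 2025.
Administrative Delay Adjustment: +212 days → 30 October 2025.

2025-10-30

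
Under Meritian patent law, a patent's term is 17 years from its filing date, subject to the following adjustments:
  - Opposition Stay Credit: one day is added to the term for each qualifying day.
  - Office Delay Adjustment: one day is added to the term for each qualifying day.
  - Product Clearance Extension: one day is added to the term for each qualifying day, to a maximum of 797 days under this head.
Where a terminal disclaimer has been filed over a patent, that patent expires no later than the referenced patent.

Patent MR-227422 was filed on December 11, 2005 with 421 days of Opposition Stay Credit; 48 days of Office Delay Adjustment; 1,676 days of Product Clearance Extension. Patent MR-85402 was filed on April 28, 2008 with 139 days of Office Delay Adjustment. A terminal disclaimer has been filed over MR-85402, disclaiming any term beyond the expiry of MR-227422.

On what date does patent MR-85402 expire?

September 14, 2025

Natural term of MR-85402:
  Base: filing + 17 years → 28 April 2025.
  Office Delay Adjustment: +139 days → 14 September 2025.
Expiry of referenced patent MR-227422:
  Base: filing + 17 years → 11 December 2022.
  Opposition Stay Credit: +421 days → 5 February 2024.
  Office Delay Adjustment: +48 days → 24 March 2024.
  Product Clearance Extension: 1676 days claimed exceeds the 797-day cap, so +797 days → 30 May 2026.
Terminal disclaimer: MR-85402 expires on the earlier of 14 September 2025 and 30 May 2026.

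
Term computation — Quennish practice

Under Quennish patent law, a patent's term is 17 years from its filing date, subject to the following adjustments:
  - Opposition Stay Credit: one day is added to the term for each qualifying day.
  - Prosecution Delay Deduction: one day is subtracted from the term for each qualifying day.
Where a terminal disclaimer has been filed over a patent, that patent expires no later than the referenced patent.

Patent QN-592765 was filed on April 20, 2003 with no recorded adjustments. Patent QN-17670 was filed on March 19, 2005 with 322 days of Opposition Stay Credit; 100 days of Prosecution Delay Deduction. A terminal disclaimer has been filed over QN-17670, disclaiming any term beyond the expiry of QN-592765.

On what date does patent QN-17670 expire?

April 20, 2020

Natural term of QN-17670:
  Base: filing + 17 years → 19 March 2022.
  Opposition Stay Credit: +322 days → 4 February 2023.
  Prosecution Delay Deduction: −100 days → 27 October 2022.
Expiry of referenced patent QN-592765:
  Base: filing + 17 years → 20 April 2020.
Terminal disclaimer: QN-17670 expires on the earlier of 27 October 2022 and 20 April 2020.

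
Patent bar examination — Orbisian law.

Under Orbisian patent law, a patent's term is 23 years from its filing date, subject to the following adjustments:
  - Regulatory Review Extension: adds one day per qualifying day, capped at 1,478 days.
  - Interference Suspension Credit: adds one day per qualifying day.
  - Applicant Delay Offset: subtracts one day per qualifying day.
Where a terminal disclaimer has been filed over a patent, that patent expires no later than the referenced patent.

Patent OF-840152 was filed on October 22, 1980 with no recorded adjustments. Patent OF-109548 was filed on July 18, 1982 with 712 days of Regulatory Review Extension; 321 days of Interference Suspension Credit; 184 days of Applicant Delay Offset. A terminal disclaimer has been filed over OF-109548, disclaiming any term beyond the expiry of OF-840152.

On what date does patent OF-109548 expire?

Natural term of OF-109548:
  Base: filing + 23 years → 18 July 2005.
  Regulatory Review Extension: 712 days (within the 1478-day cap) → +712 days → 30 June 2007.
  Interference Suspension Credit: +321 days → 16 May 2008.
  Applicant Delay Offset: −184 days → 14 November 2007.
Expiry of referenced patent OF-840152:
  Base: filing + 23 years → 22 October 2003.
Terminal disclaimer: OF-109548 expires on the earlier of 14 November 2007 and 22 October 2003.

October 22, 2003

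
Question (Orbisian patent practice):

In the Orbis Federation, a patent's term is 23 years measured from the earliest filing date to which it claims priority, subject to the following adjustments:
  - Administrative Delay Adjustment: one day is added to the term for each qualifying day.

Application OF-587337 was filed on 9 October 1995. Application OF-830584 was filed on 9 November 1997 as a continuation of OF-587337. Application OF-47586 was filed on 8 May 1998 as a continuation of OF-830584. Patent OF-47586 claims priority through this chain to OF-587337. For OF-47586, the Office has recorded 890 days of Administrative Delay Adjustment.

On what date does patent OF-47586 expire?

2021-03-17

Earliest priority filing: 9 October 1995.
Base term: 9 October 1995 + 23 years → 9 October 2018.
Administrative Delay Adjustment: +890 days → 17 March 2021.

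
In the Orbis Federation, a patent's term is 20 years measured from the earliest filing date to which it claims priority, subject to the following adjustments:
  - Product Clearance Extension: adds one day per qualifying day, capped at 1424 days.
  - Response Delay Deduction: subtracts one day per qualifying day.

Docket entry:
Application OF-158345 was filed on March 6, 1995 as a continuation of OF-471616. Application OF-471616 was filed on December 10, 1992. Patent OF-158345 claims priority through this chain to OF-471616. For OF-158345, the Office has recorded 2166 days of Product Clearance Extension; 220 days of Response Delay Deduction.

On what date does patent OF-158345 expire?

2016-03-28

Earliest priority filing: 10 December 1992.
Base term: 10 December 1992 + 20 years → 10 December 2012.
Product Clearance Extension: 2166 days claimed exceeds the 1424-day cap, so +1424 days → 3 November 2016.
Response Delay Deduction: −220 days → 28 March 2016.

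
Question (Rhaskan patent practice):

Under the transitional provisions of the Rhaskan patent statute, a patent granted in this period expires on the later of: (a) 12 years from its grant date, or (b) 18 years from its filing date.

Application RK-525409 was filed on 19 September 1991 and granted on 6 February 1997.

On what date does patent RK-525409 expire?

2009-09-19

(a) grant + 12 years → 6 February 2009.
(b) filing + 18 years → 19 September 2009.
Later of the two: 19 September 2009.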